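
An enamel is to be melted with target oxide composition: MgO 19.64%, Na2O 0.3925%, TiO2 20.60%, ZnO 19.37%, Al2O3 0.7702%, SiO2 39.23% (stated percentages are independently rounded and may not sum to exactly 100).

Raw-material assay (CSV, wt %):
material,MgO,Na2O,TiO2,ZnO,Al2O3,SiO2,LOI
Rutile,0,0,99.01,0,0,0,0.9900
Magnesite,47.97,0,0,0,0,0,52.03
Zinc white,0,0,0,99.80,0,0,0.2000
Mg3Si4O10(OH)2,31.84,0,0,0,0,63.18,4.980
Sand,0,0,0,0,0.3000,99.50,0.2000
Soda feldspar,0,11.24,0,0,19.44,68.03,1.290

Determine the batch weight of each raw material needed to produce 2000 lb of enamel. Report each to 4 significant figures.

All internal work carries exact precision in all steps. The intermediate values appear, with 4-significant-figure rounding, as written — a single rounding produces every reported result — all derived quantities, which include the six compositions, the totals, glass mass, yield, LOI, are recomputed in exact precision, as set out in problem or answer, using the weight values at 2000 lb of glass.
Target masses of each oxide per 2000 lb enamel:
  MgO: 19.64% × 2000 = 392.8 lb
  Na2O: 0.3925% × 2000 = 7.850 lb
  TiO2: 20.60% × 2000 = 412.0 lb
  ZnO: 19.37% × 2000 = 387.4 lb
  Al2O3: 0.7702% × 2000 = 15.40 lb
  SiO2: 39.23% × 2000 = 784.6 lb
A balance pass over the oxides, per the reported batch figures, versus the basis set out (sums match the target masses given rounding of the digits):
  MgO: 681.1·0.4797 + 207.5·0.3184 = 392.8 lb (target 392.8 lb)
  Na2O: 69.84·0.1124 = 7.850 lb (target 7.850 lb)
  TiO2: 416.1·0.9901 = 412.0 lb (target 412.0 lb)
  ZnO: 388.2·0.9980 = 387.4 lb (target 387.4 lb)
  Al2O3: 609.0·0.003000 + 69.84·0.1944 = 15.40 lb (target 15.40 lb)
  SiO2: 207.5·0.6318 + 609.0·0.9950 + 69.84·0.6803 = 784.6 lb (target 784.6 lb)
Glass mass check: net batch after ignition = 2000 lb (summing oxide targets gives 2000 lb; the stated basis being 2000 lb — any gap is answer rounding).
Batch grand total — Σ batch = 2372 lb; ignition loss, Σ(batch × LOI) = 371.7 lb; as yield: glass ÷ batch → 84.33%.

Batch per 2000 lb enamel:
  Rutile: 416.1 lb
  Magnesite: 681.1 lb
  Zinc white: 388.2 lb
  Mg3Si4O10(OH)2: 207.5 lb
  Sand: 609.0 lb
  Soda feldspar: 69.84 lb
Total batch = 2372 lb; LOI loss = 371.7 lb; yield = 84.33%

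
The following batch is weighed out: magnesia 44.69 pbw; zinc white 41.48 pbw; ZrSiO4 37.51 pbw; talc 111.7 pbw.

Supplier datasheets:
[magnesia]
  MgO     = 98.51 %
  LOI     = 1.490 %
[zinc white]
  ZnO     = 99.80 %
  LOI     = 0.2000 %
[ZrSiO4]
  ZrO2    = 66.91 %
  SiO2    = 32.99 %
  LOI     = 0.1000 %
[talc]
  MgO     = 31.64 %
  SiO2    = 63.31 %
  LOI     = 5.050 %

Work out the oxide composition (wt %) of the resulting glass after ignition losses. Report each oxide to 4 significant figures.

Glass mass = 229.0 pbw (batch 235.4 − LOI 6.427).
Composition: MgO 34.66%, ZrO2 10.96%, SiO2 36.29%, ZnO 18.08%

Every computation holds full float precision through the solve; intermediates are shown rounded to 4 significant digits on the page; each reported figure receives exactly one rounding; the derived quantities, including totals, LOI, four oxide percentages, net glass mass, the yield, are carried using the weight values for 229.0 pbw of glass in full precision as written in problem or answer.
Delivered oxide masses:
  MgO: 44.69·0.9851 + 111.7·0.3164 = 79.37 pbw
  ZrO2: 37.51·0.6691 = 25.10 pbw
  SiO2: 37.51·0.3299 + 111.7·0.6331 = 83.09 pbw
  ZnO: 41.48·0.9980 = 41.40 pbw
LOI: 44.69·0.01490 + 41.48·0.002000 + 37.51·0.001000 + 111.7·0.05050 = 6.427 pbw
The glass mass, total less LOI, = 235.4 − 6.427 = 229.0 pbw (equal to the oxide-mass sum)
percent by weight: oxide/glass ×100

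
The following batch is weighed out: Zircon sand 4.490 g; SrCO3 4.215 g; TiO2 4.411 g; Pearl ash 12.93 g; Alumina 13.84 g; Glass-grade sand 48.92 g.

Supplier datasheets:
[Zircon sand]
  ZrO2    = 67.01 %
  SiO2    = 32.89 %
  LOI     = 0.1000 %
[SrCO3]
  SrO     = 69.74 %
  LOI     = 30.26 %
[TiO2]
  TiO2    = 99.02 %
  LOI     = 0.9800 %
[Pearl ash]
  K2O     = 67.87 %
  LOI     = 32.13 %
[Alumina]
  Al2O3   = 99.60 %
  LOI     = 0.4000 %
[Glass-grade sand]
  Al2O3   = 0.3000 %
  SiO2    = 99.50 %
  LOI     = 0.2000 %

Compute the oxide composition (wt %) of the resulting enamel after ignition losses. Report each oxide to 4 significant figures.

The intermediate values are shown, rounded to 4 significant figures, between the steps — all arithmetic keeps full precision at each step. Exactly one rounding goes into each reported result; all derived quantities (ignition loss, yield, net glass mass, the six compositions, the totals) are carried at full precision from the weighed amounts on 83.18 g of glass as set out in question or answer.
What the batch supplies per oxide:
  SrO: 4.215·0.6974 = 2.940 g
  Al2O3: 13.84·0.9960 + 48.92·0.003000 = 13.93 g
  ZrO2: 4.490·0.6701 = 3.009 g
  K2O: 12.93·0.6787 = 8.776 g
  SiO2: 4.490·0.3289 + 48.92·0.9950 = 50.15 g
  TiO2: 4.411·0.9902 = 4.368 g
LOI: 4.490·0.001000 + 4.215·0.3026 + 4.411·0.009800 + 12.93·0.3213 + 13.84·0.004000 + 48.92·0.002000 = 5.631 g
batch − LOI leaves glass = 88.81 − 5.631 = 83.18 g (consistent with Σ oxide mass)
wt % = oxide mass / glass mass × 100

Glass mass = 83.18 g (batch 88.81 − LOI 5.631).
Composition: SrO 3.534%, Al2O3 16.75%, ZrO2 3.617%, K2O 10.55%, SiO2 60.30%, TiO2 5.251%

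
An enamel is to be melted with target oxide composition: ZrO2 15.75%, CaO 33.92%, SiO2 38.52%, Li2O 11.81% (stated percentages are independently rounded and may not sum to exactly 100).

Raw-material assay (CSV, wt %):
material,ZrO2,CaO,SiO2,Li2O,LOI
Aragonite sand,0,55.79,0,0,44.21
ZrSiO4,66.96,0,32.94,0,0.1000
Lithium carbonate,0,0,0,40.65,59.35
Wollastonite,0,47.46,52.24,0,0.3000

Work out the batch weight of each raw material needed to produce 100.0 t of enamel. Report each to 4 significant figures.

Batch per 100.0 t enamel:
  Aragonite sand: 10.69 t
  ZrSiO4: 23.52 t
  Lithium carbonate: 29.05 t
  Wollastonite: 58.91 t
Total batch = 122.2 t; LOI loss = 22.17 t; yield = 81.86%

All internal work keeps full float precision through every step; intermediates are printed rounded off to 4 significant figures within the worked lines; every reported value sees exactly one rounding — derived quantities, which include the totals, yield, glass mass, four oxide percentages, LOI, are recomputed at full float precision, as written in problem or answer, from the batch weights on 100.0 t of glass.
Oxide mass targets, per 100.0 t enamel:
  ZrO2: 15.75% × 100.0 = 15.75 t
  CaO: 33.92% × 100.0 = 33.92 t
  SiO2: 38.52% × 100.0 = 38.52 t
  Li2O: 11.81% × 100.0 = 11.81 t
Per-oxide balance check given the weights on record, for the quoted basis mass (summed amounts equal target values once rounding is allowed for):
  ZrO2: 23.52·0.6696 = 15.75 t (target 15.75 t)
  CaO: 10.69·0.5579 + 58.91·0.4746 = 33.92 t (target 33.92 t)
  SiO2: 23.52·0.3294 + 58.91·0.5224 = 38.52 t (target 38.52 t)
  Li2O: 29.05·0.4065 = 11.81 t (target 11.81 t)
Mass balance on the glass: batch total minus LOI = 100.0 t (per-oxide target masses sum to 100.0 t; against the stated basis, 100.0 t — differing by rounding only).
Batch grand total — Σ batch = 122.2 t; ignition loss, Σ(batch × LOI) = 22.17 t; yield: glass divided by total = 81.86%.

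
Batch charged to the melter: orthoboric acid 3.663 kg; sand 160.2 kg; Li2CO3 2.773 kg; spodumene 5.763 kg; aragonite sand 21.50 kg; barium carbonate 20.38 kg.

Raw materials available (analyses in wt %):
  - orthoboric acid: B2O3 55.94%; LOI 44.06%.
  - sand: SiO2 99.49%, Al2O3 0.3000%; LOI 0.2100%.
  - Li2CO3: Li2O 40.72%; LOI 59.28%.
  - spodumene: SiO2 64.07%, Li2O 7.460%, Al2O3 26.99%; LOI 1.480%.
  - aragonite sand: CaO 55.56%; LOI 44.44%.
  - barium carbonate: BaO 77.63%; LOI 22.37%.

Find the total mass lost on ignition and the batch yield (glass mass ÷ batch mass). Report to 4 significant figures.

All arithmetic holds full float precision at each step. Values along the way appear rounded to four significant figures when written out. Every reported number takes a single rounding — the derived quantities (totals, net glass mass, six oxide percentages, ignition loss, the yield) are re-derived starting from the weights for 196.5 kg of glass at full precision, precisely as stated by the problem or the answer.
Loss on ignition, line by line:
  orthoboric acid: 3.663 × 0.4406 = 1.614 kg
  sand: 160.2 × 0.002100 = 0.3364 kg
  Li2CO3: 2.773 × 0.5928 = 1.644 kg
  spodumene: 5.763 × 0.01480 = 0.08529 kg
  aragonite sand: 21.50 × 0.4444 = 9.555 kg
  barium carbonate: 20.38 × 0.2237 = 4.559 kg
Total LOI = 17.79 kg
Glass = batch − LOI = 214.3 − 17.79 = 196.5 kg

LOI loss = 17.79 kg; glass = 196.5 kg; yield = 91.70%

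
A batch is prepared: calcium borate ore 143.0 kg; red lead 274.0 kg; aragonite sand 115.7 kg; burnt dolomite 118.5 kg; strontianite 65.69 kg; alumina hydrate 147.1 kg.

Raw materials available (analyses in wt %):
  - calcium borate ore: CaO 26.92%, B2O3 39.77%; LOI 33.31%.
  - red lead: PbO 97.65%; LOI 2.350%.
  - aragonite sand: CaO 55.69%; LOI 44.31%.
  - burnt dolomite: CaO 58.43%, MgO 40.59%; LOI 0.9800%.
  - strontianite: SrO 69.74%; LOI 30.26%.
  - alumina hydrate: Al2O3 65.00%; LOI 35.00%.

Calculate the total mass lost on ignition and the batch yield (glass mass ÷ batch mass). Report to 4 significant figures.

LOI loss = 177.9 kg; glass = 686.1 kg; yield = 79.41%

Mid-chain values are printed with 4-significant-figure rounding at each printed step; all internal work carries full precision at each step; exactly one rounding is applied to every reported figure — all derived quantities are rebuilt in full float precision (yield, ignition loss, the totals, the six compositions, net glass mass) from the batch weights at 686.1 kg of glass exactly as printed in problem or answer.
Ignition loss by material:
  calcium borate ore: 143.0 × 0.3331 = 47.63 kg
  red lead: 274.0 × 0.02350 = 6.439 kg
  aragonite sand: 115.7 × 0.4431 = 51.27 kg
  burnt dolomite: 118.5 × 0.009800 = 1.161 kg
  strontianite: 65.69 × 0.3026 = 19.88 kg
  alumina hydrate: 147.1 × 0.3500 = 51.48 kg
Total LOI = 177.9 kg
Glass = batch − LOI = 864.0 − 177.9 = 686.1 kg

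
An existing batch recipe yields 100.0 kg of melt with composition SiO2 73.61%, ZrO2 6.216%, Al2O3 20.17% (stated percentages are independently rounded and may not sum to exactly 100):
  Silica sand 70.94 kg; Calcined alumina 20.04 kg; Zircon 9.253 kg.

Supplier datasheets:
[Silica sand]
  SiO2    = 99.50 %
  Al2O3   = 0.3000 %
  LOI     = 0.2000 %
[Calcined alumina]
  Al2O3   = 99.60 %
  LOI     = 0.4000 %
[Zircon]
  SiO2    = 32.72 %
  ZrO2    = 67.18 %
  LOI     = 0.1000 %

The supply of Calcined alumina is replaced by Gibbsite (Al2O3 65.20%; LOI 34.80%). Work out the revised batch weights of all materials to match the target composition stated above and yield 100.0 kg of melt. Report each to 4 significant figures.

The intermediate values are displayed rounded to four significant digits within the worked lines — all internal work carries full precision from first step to last; each reported value is rounded a single time; derived quantities, including glass mass, totals, three oxide percentages, ignition loss, yield, are re-derived starting from the weights for 100.0 kg of glass in full precision, as set out in the problem or answer text.
Oxide mass targets, per 100.0 kg melt:
  SiO2: 73.61% × 100.0 = 73.61 kg
  ZrO2: 6.216% × 100.0 = 6.216 kg
  Al2O3: 20.17% × 100.0 = 20.17 kg
Balance tally, oxide-wise, given the weights on record, versus the basis set out (summed amounts equal target values within answer rounding):
  SiO2: 70.94·0.9950 + 9.253·0.3272 = 73.61 kg (target 73.61 kg)
  ZrO2: 9.253·0.6718 = 6.216 kg (target 6.216 kg)
  Al2O3: 70.94·0.003000 + 30.61·0.6520 = 20.17 kg (target 20.17 kg)
Consistency of the glass mass: batch Σ − ignition loss = 100.0 kg (targets for the oxides total 100.0 kg; basis as stated: 100.0 kg — deltas are rounding alone).
Total batch = Σ batch = 110.8 kg; the LOI term Σ batch·LOI equals 10.80 kg; yield: glass divided by total = 90.25%.

Revised batch per 100.0 kg melt:
  Silica sand: 70.94 kg
  Gibbsite: 30.61 kg
  Zircon: 9.253 kg
Total batch = 110.8 kg; LOI loss = 10.80 kg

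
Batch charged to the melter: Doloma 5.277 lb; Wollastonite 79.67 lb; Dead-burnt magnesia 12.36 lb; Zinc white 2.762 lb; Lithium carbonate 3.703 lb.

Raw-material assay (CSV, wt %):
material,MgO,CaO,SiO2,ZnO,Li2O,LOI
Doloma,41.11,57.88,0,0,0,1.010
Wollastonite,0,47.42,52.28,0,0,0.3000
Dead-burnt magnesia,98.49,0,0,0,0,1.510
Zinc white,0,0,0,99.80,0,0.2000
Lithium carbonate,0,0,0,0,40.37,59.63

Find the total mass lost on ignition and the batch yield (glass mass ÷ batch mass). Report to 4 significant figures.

LOI loss = 2.693 lb; glass = 101.1 lb; yield = 97.41%

The whole derivation carries full float precision throughout; intermediates are shown rounded off to 4 significant figures as written; a single rounding finalizes every reported result; all derived quantities are recomputed at exact precision (ignition loss, the totals, glass mass, the five compositions, yield) from the weighed amounts per 101.1 lb of glass, precisely as stated by the question or the answer.
Per-material ignition loss:
  Doloma: 5.277 × 0.01010 = 0.05330 lb
  Wollastonite: 79.67 × 0.003000 = 0.2390 lb
  Dead-burnt magnesia: 12.36 × 0.01510 = 0.1866 lb
  Zinc white: 2.762 × 0.002000 = 0.005524 lb
  Lithium carbonate: 3.703 × 0.5963 = 2.208 lb
Total LOI = 2.693 lb
Glass = batch − LOI = 103.8 − 2.693 = 101.1 lb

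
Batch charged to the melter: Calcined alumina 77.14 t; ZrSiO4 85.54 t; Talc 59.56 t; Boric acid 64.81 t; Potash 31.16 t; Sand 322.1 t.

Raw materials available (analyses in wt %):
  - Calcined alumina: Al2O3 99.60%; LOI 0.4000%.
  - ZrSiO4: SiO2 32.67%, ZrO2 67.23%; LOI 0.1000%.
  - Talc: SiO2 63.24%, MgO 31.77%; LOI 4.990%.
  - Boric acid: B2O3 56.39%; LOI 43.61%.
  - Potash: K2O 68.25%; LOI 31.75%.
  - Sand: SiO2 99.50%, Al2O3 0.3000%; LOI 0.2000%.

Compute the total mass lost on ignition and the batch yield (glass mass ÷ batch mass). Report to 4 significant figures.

LOI loss = 42.17 t; glass = 598.1 t; yield = 93.41%

Every computation keeps exact precision through every step — the intermediate values are printed with 4-significant-digit rounding in the working — each reported value is rounded just once; all derived quantities, including yield, the totals, glass mass, ignition loss, the six compositions, are recomputed from the weighed amounts on 598.1 t of glass in full precision as set out in question or answer.
Each material's LOI contribution:
  Calcined alumina: 77.14 × 0.004000 = 0.3086 t
  ZrSiO4: 85.54 × 0.001000 = 0.08554 t
  Talc: 59.56 × 0.04990 = 2.972 t
  Boric acid: 64.81 × 0.4361 = 28.26 t
  Potash: 31.16 × 0.3175 = 9.893 t
  Sand: 322.1 × 0.002000 = 0.6442 t
Total LOI = 42.17 t
Glass = batch − LOI = 640.3 − 42.17 = 598.1 t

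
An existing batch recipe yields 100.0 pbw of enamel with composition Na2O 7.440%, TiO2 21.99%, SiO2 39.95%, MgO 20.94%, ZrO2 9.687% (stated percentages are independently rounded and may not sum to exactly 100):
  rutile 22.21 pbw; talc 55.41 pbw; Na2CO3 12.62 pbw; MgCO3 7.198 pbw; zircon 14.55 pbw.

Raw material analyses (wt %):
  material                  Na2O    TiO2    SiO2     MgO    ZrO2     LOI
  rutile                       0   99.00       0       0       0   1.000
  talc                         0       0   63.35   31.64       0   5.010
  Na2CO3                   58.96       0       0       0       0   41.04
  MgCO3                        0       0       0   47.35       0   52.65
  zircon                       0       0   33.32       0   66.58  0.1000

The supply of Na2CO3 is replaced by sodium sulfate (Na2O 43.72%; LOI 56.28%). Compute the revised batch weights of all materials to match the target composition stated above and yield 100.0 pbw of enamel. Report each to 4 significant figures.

Revised batch per 100.0 pbw enamel:
  rutile: 22.21 pbw
  talc: 55.41 pbw
  sodium sulfate: 17.02 pbw
  MgCO3: 7.198 pbw
  zircon: 14.55 pbw
Total batch = 116.4 pbw; LOI loss = 16.38 pbw

All internal work carries full float precision through the solve. The intermediate values are shown, rounded to 4 significant figures, as written. A single rounding completes each reported number. The derived quantities, including the totals, the yield, glass mass, ignition loss, the five compositions, are rebuilt starting from the weights per 100.0 pbw of glass in full float precision, as given in the problem or answer text.
Target masses of each oxide per 100.0 pbw enamel:
  Na2O: 7.440% × 100.0 = 7.440 pbw
  TiO2: 21.99% × 100.0 = 21.99 pbw
  SiO2: 39.95% × 100.0 = 39.95 pbw
  MgO: 20.94% × 100.0 = 20.94 pbw
  ZrO2: 9.687% × 100.0 = 9.687 pbw
A balance pass over the oxides, from the weights as reported, on the stated basis (each sum matches its target mass given rounding of the digits):
  Na2O: 17.02·0.4372 = 7.441 pbw (target 7.440 pbw)
  TiO2: 22.21·0.9900 = 21.99 pbw (target 21.99 pbw)
  SiO2: 55.41·0.6335 + 14.55·0.3332 = 39.95 pbw (target 39.95 pbw)
  MgO: 55.41·0.3164 + 7.198·0.4735 = 20.94 pbw (target 20.94 pbw)
  ZrO2: 14.55·0.6658 = 9.687 pbw (target 9.687 pbw)
Glass mass check: total charge less LOI = 100.0 pbw (the targets, summed, come to 100.0 pbw; against the stated basis, 100.0 pbw — gaps are rounding artifacts).
Summing the batch: Σ batch = 116.4 pbw; Σ batch·LOI gives LOI loss = 16.38 pbw; yield = glass ÷ total batch = 85.93%.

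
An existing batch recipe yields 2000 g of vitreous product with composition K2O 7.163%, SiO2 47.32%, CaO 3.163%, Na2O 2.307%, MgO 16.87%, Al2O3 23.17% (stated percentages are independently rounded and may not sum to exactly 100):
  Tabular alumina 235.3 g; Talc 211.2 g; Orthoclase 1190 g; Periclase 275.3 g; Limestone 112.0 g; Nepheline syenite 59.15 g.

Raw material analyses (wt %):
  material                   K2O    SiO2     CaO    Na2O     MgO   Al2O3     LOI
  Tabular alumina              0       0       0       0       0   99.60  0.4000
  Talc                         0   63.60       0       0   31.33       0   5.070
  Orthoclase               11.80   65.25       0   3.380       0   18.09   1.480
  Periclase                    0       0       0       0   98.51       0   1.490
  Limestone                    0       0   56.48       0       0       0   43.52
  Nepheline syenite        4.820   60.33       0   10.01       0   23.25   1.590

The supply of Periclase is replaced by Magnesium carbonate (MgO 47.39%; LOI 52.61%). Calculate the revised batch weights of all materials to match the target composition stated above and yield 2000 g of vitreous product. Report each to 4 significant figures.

Revised batch per 2000 g vitreous product:
  Tabular alumina: 235.3 g
  Talc: 211.2 g
  Orthoclase: 1190 g
  Magnesium carbonate: 572.4 g
  Limestone: 112.0 g
  Nepheline syenite: 59.15 g
Total batch = 2380 g; LOI loss = 380.1 g

In-progress results are displayed rounded to four significant figures when written out. All arithmetic runs at full precision through every step — exactly one rounding lands on every reported figure; the derived quantities, which include the six compositions, the totals, glass mass, ignition loss, the yield, are rebuilt in full float precision, exactly as printed in problem or answer, starting from the weights on 2000 g of glass.
The oxide mass targets at 2000 g vitreous product:
  K2O: 7.163% × 2000 = 143.3 g
  SiO2: 47.32% × 2000 = 946.4 g
  CaO: 3.163% × 2000 = 63.26 g
  Na2O: 2.307% × 2000 = 46.14 g
  MgO: 16.87% × 2000 = 337.4 g
  Al2O3: 23.17% × 2000 = 463.4 g
Mass-balance tally per oxide given the weights on record, relative to the basis at hand (sum by sum, the targets are met once rounding is allowed for):
  K2O: 1190·0.1180 + 59.15·0.04820 = 143.3 g (target 143.3 g)
  SiO2: 211.2·0.6360 + 1190·0.6525 + 59.15·0.6033 = 946.5 g (target 946.4 g)
  CaO: 112.0·0.5648 = 63.26 g (target 63.26 g)
  Na2O: 1190·0.03380 + 59.15·0.1001 = 46.14 g (target 46.14 g)
  MgO: 211.2·0.3133 + 572.4·0.4739 = 337.4 g (target 337.4 g)
  Al2O3: 235.3·0.9960 + 1190·0.1809 + 59.15·0.2325 = 463.4 g (target 463.4 g)
The glass-mass cross-check: batch Σ − ignition loss = 2000 g (per-oxide target masses sum to 2000 g; versus the stated basis of 2000 g — a pure rounding effect).
Batch total: Σ batch = 2380 g; loss to ignition Σ batch·LOI = 380.1 g; yield = glass ÷ total batch = 84.03%.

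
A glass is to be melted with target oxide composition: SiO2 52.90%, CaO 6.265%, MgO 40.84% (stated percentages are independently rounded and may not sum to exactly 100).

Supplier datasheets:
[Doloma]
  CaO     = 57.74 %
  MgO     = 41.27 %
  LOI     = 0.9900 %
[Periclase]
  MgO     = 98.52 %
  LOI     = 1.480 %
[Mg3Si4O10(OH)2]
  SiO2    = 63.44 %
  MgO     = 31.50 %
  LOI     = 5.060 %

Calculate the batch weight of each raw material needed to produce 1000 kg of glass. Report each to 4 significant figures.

Batch per 1000 kg glass:
  Doloma: 108.5 kg
  Periclase: 102.5 kg
  Mg3Si4O10(OH)2: 833.9 kg
Total batch = 1045 kg; LOI loss = 44.79 kg; yield = 95.71%

Working values are printed (rounded to 4 significant digits) in the printout — exact precision is maintained from start to finish. A single rounding finalizes every reported value; all derived quantities, which include LOI, net glass mass, the totals, yield, the three compositions, are computed at exact precision, as quoted within the problem or the answer, using the weight values per 1000 kg of glass.
Per-oxide target masses for 1000 kg glass:
  SiO2: 52.90% × 1000 = 529.0 kg
  CaO: 6.265% × 1000 = 62.65 kg
  MgO: 40.84% × 1000 = 408.4 kg
Oxide-by-oxide audit given the weights on record, under the basis named above (delivered sums recover each target exact up to rounding of places):
  SiO2: 833.9·0.6344 = 529.0 kg (target 529.0 kg)
  CaO: 108.5·0.5774 = 62.65 kg (target 62.65 kg)
  MgO: 108.5·0.4127 + 102.5·0.9852 + 833.9·0.3150 = 408.4 kg (target 408.4 kg)
Auditing the glass mass value: Σ batch − LOI loss = 1000 kg (oxide target masses add up to 1000 kg; against the stated basis, 1000 kg — deltas are rounding alone).
Summing the batch: Σ batch = 1045 kg; LOI loss = Σ batch·LOI = 44.79 kg; yield = glass ÷ total batch = 95.71%.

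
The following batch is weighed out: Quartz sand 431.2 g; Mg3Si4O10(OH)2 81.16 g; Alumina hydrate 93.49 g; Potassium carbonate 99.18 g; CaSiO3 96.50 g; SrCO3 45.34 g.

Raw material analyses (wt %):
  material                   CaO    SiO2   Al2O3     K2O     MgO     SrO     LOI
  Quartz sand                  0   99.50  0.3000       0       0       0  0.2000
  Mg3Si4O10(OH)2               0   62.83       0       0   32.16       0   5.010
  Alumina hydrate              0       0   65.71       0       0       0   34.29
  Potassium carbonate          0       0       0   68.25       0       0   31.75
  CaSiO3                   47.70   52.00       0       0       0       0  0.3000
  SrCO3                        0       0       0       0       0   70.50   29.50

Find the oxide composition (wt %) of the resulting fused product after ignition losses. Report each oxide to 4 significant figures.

Full precision is kept at all times. Working values appear, rounded to 4 significant figures, when written out. A single rounding finalizes every reported value — all derived quantities (totals, glass mass, six oxide percentages, ignition loss, the yield) are recomputed in full float precision starting from the weights on 764.7 g of glass as quoted within question or answer.
Oxide masses out of the charge:
  CaO: 96.50·0.4770 = 46.03 g
  SiO2: 431.2·0.9950 + 81.16·0.6283 + 96.50·0.5200 = 530.2 g
  Al2O3: 431.2·0.003000 + 93.49·0.6571 = 62.73 g
  K2O: 99.18·0.6825 = 67.69 g
  MgO: 81.16·0.3216 = 26.10 g
  SrO: 45.34·0.7050 = 31.96 g
LOI: 431.2·0.002000 + 81.16·0.05010 + 93.49·0.3429 + 99.18·0.3175 + 96.50·0.003000 + 45.34·0.2950 = 82.14 g
Net of LOI, the glass mass = 846.9 − 82.14 = 764.7 g (= Σ oxide masses)
each oxide over glass, ×100, is wt %

Glass mass = 764.7 g (batch 846.9 − LOI 82.14).
Composition: CaO 6.019%, SiO2 69.33%, Al2O3 8.202%, K2O 8.852%, MgO 3.413%, SrO 4.180%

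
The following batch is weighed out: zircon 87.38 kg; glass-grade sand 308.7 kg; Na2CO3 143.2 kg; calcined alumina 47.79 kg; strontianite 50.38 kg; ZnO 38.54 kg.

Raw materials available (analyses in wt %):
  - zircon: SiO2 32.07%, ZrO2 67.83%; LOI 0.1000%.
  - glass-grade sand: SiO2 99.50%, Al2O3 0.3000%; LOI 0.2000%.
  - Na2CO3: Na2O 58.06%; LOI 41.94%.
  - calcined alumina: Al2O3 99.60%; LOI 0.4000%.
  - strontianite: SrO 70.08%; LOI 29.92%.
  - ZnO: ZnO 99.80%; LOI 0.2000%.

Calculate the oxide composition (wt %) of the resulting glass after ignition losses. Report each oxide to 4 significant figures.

Glass mass = 599.9 kg (batch 676.0 − LOI 76.10).
Composition: SrO 5.886%, SiO2 55.87%, Al2O3 8.089%, Na2O 13.86%, ZrO2 9.880%, ZnO 6.412%

All internal work maintains full precision end to end. Working values are displayed, rounded to four significant digits, in the working; a single rounding produces each reported figure; all derived quantities, including totals, the six compositions, LOI, glass mass, the yield, are rebuilt starting from the weights at 599.9 kg of glass in full precision, exactly as printed in the problem or the answer.
Oxide-by-oxide delivered mass:
  SrO: 50.38·0.7008 = 35.31 kg
  SiO2: 87.38·0.3207 + 308.7·0.9950 = 335.2 kg
  Al2O3: 308.7·0.003000 + 47.79·0.9960 = 48.52 kg
  Na2O: 143.2·0.5806 = 83.14 kg
  ZrO2: 87.38·0.6783 = 59.27 kg
  ZnO: 38.54·0.9980 = 38.46 kg
LOI: 87.38·0.001000 + 308.7·0.002000 + 143.2·0.4194 + 47.79·0.004000 + 50.38·0.2992 + 38.54·0.002000 = 76.10 kg
Net of LOI, the glass mass = 676.0 − 76.10 = 599.9 kg (consistent with Σ oxide mass)
wt % = 100 × oxide mass / glass mass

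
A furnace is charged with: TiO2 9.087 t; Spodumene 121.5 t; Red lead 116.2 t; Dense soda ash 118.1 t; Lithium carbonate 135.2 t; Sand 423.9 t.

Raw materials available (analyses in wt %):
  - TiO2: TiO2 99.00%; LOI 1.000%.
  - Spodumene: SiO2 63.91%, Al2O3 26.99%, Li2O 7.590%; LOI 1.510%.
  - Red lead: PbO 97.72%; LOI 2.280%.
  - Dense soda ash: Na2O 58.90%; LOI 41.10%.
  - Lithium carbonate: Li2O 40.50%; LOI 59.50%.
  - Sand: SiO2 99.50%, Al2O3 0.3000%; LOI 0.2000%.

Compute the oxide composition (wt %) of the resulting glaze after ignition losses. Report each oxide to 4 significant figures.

Working values are shown, with 4-significant-digit rounding, at each printed step — each numeric step runs at exact precision at all times — a single rounding yields every reported result — derived quantities (yield, net glass mass, LOI, totals, six oxide percentages) are re-derived from the weighed amounts on 789.6 t of glass at full precision, as given in the question or the answer.
Mass of each oxide from the mix:
  SiO2: 121.5·0.6391 + 423.9·0.9950 = 499.4 t
  Al2O3: 121.5·0.2699 + 423.9·0.003000 = 34.06 t
  Li2O: 121.5·0.07590 + 135.2·0.4050 = 63.98 t
  PbO: 116.2·0.9772 = 113.6 t
  Na2O: 118.1·0.5890 = 69.56 t
  TiO2: 9.087·0.9900 = 8.996 t
LOI: 9.087·0.01000 + 121.5·0.01510 + 116.2·0.02280 + 118.1·0.4110 + 135.2·0.5950 + 423.9·0.002000 = 134.4 t
batch − LOI leaves glass = 924.0 − 134.4 = 789.6 t (the oxide masses sum to this)
each oxide over glass, ×100, is wt %

Glass mass = 789.6 t (batch 924.0 − LOI 134.4).
Composition: SiO2 63.25%, Al2O3 4.314%, Li2O 8.103%, PbO 14.38%, Na2O 8.810%, TiO2 1.139%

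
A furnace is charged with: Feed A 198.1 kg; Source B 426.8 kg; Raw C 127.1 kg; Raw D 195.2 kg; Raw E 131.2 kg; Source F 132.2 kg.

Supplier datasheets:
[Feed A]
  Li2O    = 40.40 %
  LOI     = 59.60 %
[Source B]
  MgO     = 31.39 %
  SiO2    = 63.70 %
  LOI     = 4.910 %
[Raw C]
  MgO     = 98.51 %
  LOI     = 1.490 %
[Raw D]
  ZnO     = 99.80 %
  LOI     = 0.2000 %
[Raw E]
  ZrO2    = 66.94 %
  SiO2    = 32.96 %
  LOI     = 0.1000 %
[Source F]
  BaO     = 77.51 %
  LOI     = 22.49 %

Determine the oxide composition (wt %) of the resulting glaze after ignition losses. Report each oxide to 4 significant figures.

Intermediates are displayed, rounded to 4 significant digits, alongside each step — all arithmetic holds full float precision through the solve — exactly one rounding is applied to each reported result; all derived quantities are carried in exact precision (LOI, six oxide percentages, the yield, glass mass, totals) from the batch weights for 1039 kg of glass as they appear in either problem or answer.
Mass of each oxide from the mix:
  MgO: 426.8·0.3139 + 127.1·0.9851 = 259.2 kg
  BaO: 132.2·0.7751 = 102.5 kg
  ZnO: 195.2·0.9980 = 194.8 kg
  ZrO2: 131.2·0.6694 = 87.83 kg
  Li2O: 198.1·0.4040 = 80.03 kg
  SiO2: 426.8·0.6370 + 131.2·0.3296 = 315.1 kg
LOI: 198.1·0.5960 + 426.8·0.04910 + 127.1·0.01490 + 195.2·0.002000 + 131.2·0.001000 + 132.2·0.2249 = 171.2 kg
Glass mass = batch − LOI = 1211 − 171.2 = 1039 kg (consistent with Σ oxide mass)
each oxide over glass, ×100, is wt %

Glass mass = 1039 kg (batch 1211 − LOI 171.2).
Composition: MgO 24.93%, BaO 9.858%, ZnO 18.74%, ZrO2 8.449%, Li2O 7.700%, SiO2 30.32%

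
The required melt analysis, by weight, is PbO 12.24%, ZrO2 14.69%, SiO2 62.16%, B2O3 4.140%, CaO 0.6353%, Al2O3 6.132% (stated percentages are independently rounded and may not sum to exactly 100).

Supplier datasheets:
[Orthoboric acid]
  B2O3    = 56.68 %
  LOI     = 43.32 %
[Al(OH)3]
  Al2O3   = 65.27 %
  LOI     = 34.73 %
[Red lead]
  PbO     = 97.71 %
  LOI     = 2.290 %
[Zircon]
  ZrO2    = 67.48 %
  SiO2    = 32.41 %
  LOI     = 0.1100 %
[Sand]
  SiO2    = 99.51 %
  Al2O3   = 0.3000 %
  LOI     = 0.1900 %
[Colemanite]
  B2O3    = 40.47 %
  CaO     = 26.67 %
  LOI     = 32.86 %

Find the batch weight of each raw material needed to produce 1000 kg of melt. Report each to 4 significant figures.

Full float precision is carried all the way through; values along the way are displayed (rounded to 4 significant figures) across the worked steps; each reported result takes a single rounding; derived quantities, including the six compositions, net glass mass, yield, the totals, ignition loss, are computed from the batch weights at 1000 kg of glass in full float precision as given in problem or answer.
Oxide-by-oxide targets in 1000 kg melt:
  PbO: 12.24% × 1000 = 122.4 kg
  ZrO2: 14.69% × 1000 = 146.9 kg
  SiO2: 62.16% × 1000 = 621.6 kg
  B2O3: 4.140% × 1000 = 41.40 kg
  CaO: 0.6353% × 1000 = 6.353 kg
  Al2O3: 6.132% × 1000 = 61.32 kg
A balance pass over the oxides, on the weights just shown, versus the basis set out (every target is met by its sum net of answer rounding effects):
  PbO: 125.3·0.9771 = 122.4 kg (target 122.4 kg)
  ZrO2: 217.7·0.6748 = 146.9 kg (target 146.9 kg)
  SiO2: 217.7·0.3241 + 553.8·0.9951 = 621.6 kg (target 621.6 kg)
  B2O3: 56.03·0.5668 + 23.82·0.4047 = 41.40 kg (target 41.40 kg)
  CaO: 23.82·0.2667 = 6.353 kg (target 6.353 kg)
  Al2O3: 91.40·0.6527 + 553.8·0.003000 = 61.32 kg (target 61.32 kg)
Glass mass check: batch total minus LOI = 1000 kg (per-oxide target masses sum to 1000 kg; versus the stated basis of 1000 kg — a pure rounding effect).
Total batch = Σ batch = 1068 kg; the LOI term Σ batch·LOI equals 68.00 kg; yield, glass over the total, = 93.63%.

Batch per 1000 kg melt:
  Orthoboric acid: 56.03 kg
  Al(OH)3: 91.40 kg
  Red lead: 125.3 kg
  Zircon: 217.7 kg
  Sand: 553.8 kg
  Colemanite: 23.82 kg
Total batch = 1068 kg; LOI loss = 68.00 kg; yield = 93.63%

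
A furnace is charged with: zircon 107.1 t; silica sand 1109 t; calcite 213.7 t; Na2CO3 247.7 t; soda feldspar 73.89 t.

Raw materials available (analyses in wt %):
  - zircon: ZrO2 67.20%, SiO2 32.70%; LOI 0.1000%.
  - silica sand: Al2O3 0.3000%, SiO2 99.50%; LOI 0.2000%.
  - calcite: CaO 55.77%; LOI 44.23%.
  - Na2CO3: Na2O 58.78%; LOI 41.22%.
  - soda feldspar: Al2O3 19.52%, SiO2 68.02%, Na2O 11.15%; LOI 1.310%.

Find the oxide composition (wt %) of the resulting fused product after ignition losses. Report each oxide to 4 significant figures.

Glass mass = 1551 t (batch 1751 − LOI 199.9).
Composition: CaO 7.682%, ZrO2 4.639%, Al2O3 1.144%, SiO2 76.62%, Na2O 9.916%

Each numeric step runs at exact precision in every operation; working values are displayed (rounded to 4 significant figures) in the working. A single rounding completes each reported figure; the derived quantities are computed from the batch weights for 1551 t of glass in exact precision (glass mass, LOI, five oxide percentages, the totals, yield), as given in the problem or the answer.
Delivered oxide masses:
  CaO: 213.7·0.5577 = 119.2 t
  ZrO2: 107.1·0.6720 = 71.97 t
  Al2O3: 1109·0.003000 + 73.89·0.1952 = 17.75 t
  SiO2: 107.1·0.3270 + 1109·0.9950 + 73.89·0.6802 = 1189 t
  Na2O: 247.7·0.5878 + 73.89·0.1115 = 153.8 t
LOI: 107.1·0.001000 + 1109·0.002000 + 213.7·0.4423 + 247.7·0.4122 + 73.89·0.01310 = 199.9 t
Resulting glass, batch − LOI: 1751 − 199.9 = 1551 t (the oxide masses sum to this)
percent by weight: oxide/glass ×100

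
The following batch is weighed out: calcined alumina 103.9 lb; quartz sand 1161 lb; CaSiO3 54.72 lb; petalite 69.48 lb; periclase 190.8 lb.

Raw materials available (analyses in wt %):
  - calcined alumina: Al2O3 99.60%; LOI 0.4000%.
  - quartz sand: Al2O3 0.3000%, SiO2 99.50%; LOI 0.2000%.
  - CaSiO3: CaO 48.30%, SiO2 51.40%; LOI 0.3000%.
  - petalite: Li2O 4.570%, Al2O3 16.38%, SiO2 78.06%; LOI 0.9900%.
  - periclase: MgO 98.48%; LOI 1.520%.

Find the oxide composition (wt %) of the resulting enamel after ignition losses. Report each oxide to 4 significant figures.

Glass mass = 1573 lb (batch 1580 − LOI 6.490).
Composition: Li2O 0.2018%, MgO 11.94%, CaO 1.680%, Al2O3 7.522%, SiO2 78.65%

Values along the way appear (rounded to four significant figures) alongside each step. The whole derivation holds exact precision throughout — each reported value is rounded once only — derived quantities, which include the five compositions, the yield, net glass mass, totals, LOI, are rebuilt in exact precision, exactly as printed in the problem or the answer, using the weight values per 1573 lb of glass.
Delivered oxide masses:
  Li2O: 69.48·0.04570 = 3.175 lb
  MgO: 190.8·0.9848 = 187.9 lb
  CaO: 54.72·0.4830 = 26.43 lb
  Al2O3: 103.9·0.9960 + 1161·0.003000 + 69.48·0.1638 = 118.3 lb
  SiO2: 1161·0.9950 + 54.72·0.5140 + 69.48·0.7806 = 1238 lb
LOI: 103.9·0.004000 + 1161·0.002000 + 54.72·0.003000 + 69.48·0.009900 + 190.8·0.01520 = 6.490 lb
Net of LOI, the glass mass = 1580 − 6.490 = 1573 lb (= the summed oxide contributions)
percent by weight: oxide/glass ×100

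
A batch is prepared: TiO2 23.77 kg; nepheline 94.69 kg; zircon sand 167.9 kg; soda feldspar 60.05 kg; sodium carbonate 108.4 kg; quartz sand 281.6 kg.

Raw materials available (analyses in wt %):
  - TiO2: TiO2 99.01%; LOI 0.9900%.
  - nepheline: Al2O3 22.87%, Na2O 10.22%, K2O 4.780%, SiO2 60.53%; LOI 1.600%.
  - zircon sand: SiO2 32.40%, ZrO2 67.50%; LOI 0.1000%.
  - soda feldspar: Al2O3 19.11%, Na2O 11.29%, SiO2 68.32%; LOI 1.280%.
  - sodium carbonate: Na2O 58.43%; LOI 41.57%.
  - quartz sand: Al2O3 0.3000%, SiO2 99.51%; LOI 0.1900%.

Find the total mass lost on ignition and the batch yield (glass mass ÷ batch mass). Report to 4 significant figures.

LOI loss = 48.28 kg; glass = 688.1 kg; yield = 93.44%

Each numeric step holds full float precision throughout; working values are shown rounded to four significant figures on the page — exactly one rounding is applied to every reported figure. All derived quantities, including net glass mass, yield, the totals, ignition loss, the six compositions, are recomputed from the batch weights on 688.1 kg of glass in full float precision, as they appear in either problem or answer.
Ignition loss by material:
  TiO2: 23.77 × 0.009900 = 0.2353 kg
  nepheline: 94.69 × 0.01600 = 1.515 kg
  zircon sand: 167.9 × 0.001000 = 0.1679 kg
  soda feldspar: 60.05 × 0.01280 = 0.7686 kg
  sodium carbonate: 108.4 × 0.4157 = 45.06 kg
  quartz sand: 281.6 × 0.001900 = 0.5350 kg
Total LOI = 48.28 kg
Glass = batch − LOI = 736.4 − 48.28 = 688.1 kg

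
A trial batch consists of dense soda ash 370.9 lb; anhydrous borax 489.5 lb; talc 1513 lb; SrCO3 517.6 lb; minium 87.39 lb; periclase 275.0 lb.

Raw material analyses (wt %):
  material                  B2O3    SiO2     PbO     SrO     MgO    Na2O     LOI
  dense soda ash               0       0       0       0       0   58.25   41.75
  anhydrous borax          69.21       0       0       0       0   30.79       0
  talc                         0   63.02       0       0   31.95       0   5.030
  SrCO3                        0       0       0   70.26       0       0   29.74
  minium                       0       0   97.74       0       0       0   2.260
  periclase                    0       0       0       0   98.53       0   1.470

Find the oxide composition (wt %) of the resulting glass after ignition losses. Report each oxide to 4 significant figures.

Glass mass = 2862 lb (batch 3253 − LOI 390.9).
Composition: B2O3 11.84%, SiO2 33.31%, PbO 2.984%, SrO 12.70%, MgO 26.35%, Na2O 12.81%

Every computation runs at full float precision from start to finish — values along the way are displayed (rounded to four significant digits) when written out; a single rounding produces each reported result — the derived quantities (LOI, glass mass, six oxide percentages, totals, yield) are rebuilt starting from the weights per 2862 lb of glass at full precision exactly as shown in the problem or answer text.
Oxide-by-oxide delivered mass:
  B2O3: 489.5·0.6921 = 338.8 lb
  SiO2: 1513·0.6302 = 953.5 lb
  PbO: 87.39·0.9774 = 85.41 lb
  SrO: 517.6·0.7026 = 363.7 lb
  MgO: 1513·0.3195 + 275.0·0.9853 = 754.4 lb
  Na2O: 370.9·0.5825 + 489.5·0.3079 = 366.8 lb
LOI: 370.9·0.4175 + 1513·0.05030 + 517.6·0.2974 + 87.39·0.02260 + 275.0·0.01470 = 390.9 lb
Glass = total batch minus LOI = 3253 − 390.9 = 2862 lb (= Σ oxide masses)
wt % = oxide mass / glass mass × 100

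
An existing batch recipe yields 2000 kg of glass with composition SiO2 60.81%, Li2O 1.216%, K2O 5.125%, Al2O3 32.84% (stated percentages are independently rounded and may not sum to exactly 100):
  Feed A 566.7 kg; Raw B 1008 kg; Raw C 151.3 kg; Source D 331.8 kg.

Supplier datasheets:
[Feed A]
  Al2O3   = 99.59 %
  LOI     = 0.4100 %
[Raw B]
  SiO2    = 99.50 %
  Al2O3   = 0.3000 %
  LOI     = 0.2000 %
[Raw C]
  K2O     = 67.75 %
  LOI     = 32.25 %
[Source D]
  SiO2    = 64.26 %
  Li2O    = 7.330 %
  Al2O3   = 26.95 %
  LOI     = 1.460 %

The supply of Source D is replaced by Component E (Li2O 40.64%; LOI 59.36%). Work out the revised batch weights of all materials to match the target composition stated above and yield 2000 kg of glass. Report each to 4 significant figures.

Revised batch per 2000 kg glass:
  Feed A: 655.8 kg
  Raw B: 1222 kg
  Raw C: 151.3 kg
  Component E: 59.84 kg
Total batch = 2089 kg; LOI loss = 89.45 kg

All arithmetic keeps exact precision at every stage — rounding to 4 significant digits governs every working value as shown; each reported number carries a single rounding. The derived quantities, which include ignition loss, the four compositions, totals, yield, net glass mass, are rebuilt at exact precision, exactly as printed in the question or the answer, from the batch weights for 2000 kg of glass.
Per-oxide target masses for 2000 kg glass:
  SiO2: 60.81% × 2000 = 1216 kg
  Li2O: 1.216% × 2000 = 24.32 kg
  K2O: 5.125% × 2000 = 102.5 kg
  Al2O3: 32.84% × 2000 = 656.8 kg
Mass-balance tally per oxide given the weights on record, versus the basis set out (each sum matches its target mass once rounding is allowed for):
  SiO2: 1222·0.9950 = 1216 kg (target 1216 kg)
  Li2O: 59.84·0.4064 = 24.32 kg (target 24.32 kg)
  K2O: 151.3·0.6775 = 102.5 kg (target 102.5 kg)
  Al2O3: 655.8·0.9959 + 1222·0.003000 = 656.8 kg (target 656.8 kg)
Mass balance on the glass: batch Σ − ignition loss = 1999 kg (per-oxide target masses sum to 2000 kg; with the basis standing at 2000 kg — deltas are rounding alone).
Adding the batch up: Σ batch = 2089 kg; LOI loss = Σ batch·LOI = 89.45 kg; yield = glass ÷ total batch = 95.72%.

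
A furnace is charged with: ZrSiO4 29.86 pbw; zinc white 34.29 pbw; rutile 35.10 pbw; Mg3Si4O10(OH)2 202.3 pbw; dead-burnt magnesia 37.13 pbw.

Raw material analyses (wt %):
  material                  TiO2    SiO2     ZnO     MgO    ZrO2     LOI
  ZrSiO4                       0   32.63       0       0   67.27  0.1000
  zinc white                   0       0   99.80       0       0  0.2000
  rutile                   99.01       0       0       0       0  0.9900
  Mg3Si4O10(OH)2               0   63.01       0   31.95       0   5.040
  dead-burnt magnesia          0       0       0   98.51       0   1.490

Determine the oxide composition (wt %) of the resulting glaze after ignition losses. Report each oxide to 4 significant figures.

Glass mass = 327.5 pbw (batch 338.7 − LOI 11.20).
Composition: TiO2 10.61%, SiO2 41.90%, ZnO 10.45%, MgO 30.91%, ZrO2 6.134%

Mid-chain values are printed with 4-significant-digit rounding on the page; every computation holds exact precision in all steps; exactly one rounding lands on each reported number; the derived quantities, which include LOI, totals, net glass mass, the yield, five oxide percentages, are carried at full precision, precisely as stated by the question or the answer, using the weight values per 327.5 pbw of glass.
Oxide-by-oxide delivered mass:
  TiO2: 35.10·0.9901 = 34.75 pbw
  SiO2: 29.86·0.3263 + 202.3·0.6301 = 137.2 pbw
  ZnO: 34.29·0.9980 = 34.22 pbw
  MgO: 202.3·0.3195 + 37.13·0.9851 = 101.2 pbw
  ZrO2: 29.86·0.6727 = 20.09 pbw
LOI: 29.86·0.001000 + 34.29·0.002000 + 35.10·0.009900 + 202.3·0.05040 + 37.13·0.01490 = 11.20 pbw
batch − LOI leaves glass = 338.7 − 11.20 = 327.5 pbw (matching Σ of the oxides)
percent by weight: oxide/glass ×100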